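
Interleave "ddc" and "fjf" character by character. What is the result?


Interleaving "ddc" and "fjf":
  Position 0: 'd' from first, 'f' from second => "df"
  Position 1: 'd' from first, 'j' from second => "dj"
  Position 2: 'c' from first, 'f' from second => "cf"
Result: dfdjcf

dfdjcf


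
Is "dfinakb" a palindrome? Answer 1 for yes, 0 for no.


Input: dfinakb
Reversed: bkanifd
  Compare pos 0 ('d') with pos 6 ('b'): MISMATCH
  Compare pos 1 ('f') with pos 5 ('k'): MISMATCH
  Compare pos 2 ('i') with pos 4 ('a'): MISMATCH
Result: not a palindrome

0


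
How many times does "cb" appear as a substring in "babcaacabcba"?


Searching for "cb" in "babcaacabcba"
Scanning each position:
  Position 0: "ba" => no
  Position 1: "ab" => no
  Position 2: "bc" => no
  Position 3: "ca" => no
  Position 4: "aa" => no
  Position 5: "ac" => no
  Position 6: "ca" => no
  Position 7: "ab" => no
  Position 8: "bc" => no
  Position 9: "cb" => MATCH
  Position 10: "ba" => no
Total occurrences: 1

1


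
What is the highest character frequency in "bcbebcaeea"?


Input: bcbebcaeea
Character counts:
  'a': 2
  'b': 3
  'c': 2
  'e': 3
Maximum frequency: 3

3


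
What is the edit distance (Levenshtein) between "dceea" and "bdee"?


Computing edit distance: "dceea" -> "bdee"
DP table:
           b    d    e    e
      0    1    2    3    4
  d   1    1    1    2    3
  c   2    2    2    2    3
  e   3    3    3    2    2
  e   4    4    4    3    2
  a   5    5    5    4    3
Edit distance = dp[5][4] = 3

3


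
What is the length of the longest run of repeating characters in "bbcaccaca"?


Input: "bbcaccaca"
Scanning for longest run:
  Position 1 ('b'): continues run of 'b', length=2
  Position 2 ('c'): new char, reset run to 1
  Position 3 ('a'): new char, reset run to 1
  Position 4 ('c'): new char, reset run to 1
  Position 5 ('c'): continues run of 'c', length=2
  Position 6 ('a'): new char, reset run to 1
  Position 7 ('c'): new char, reset run to 1
  Position 8 ('a'): new char, reset run to 1
Longest run: 'b' with length 2

2


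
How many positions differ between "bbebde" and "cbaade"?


Comparing "bbebde" and "cbaade" position by position:
  Position 0: 'b' vs 'c' => DIFFER
  Position 1: 'b' vs 'b' => same
  Position 2: 'e' vs 'a' => DIFFER
  Position 3: 'b' vs 'a' => DIFFER
  Position 4: 'd' vs 'd' => same
  Position 5: 'e' vs 'e' => same
Positions that differ: 3

3


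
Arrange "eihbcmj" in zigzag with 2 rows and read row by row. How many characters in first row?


Zigzag "eihbcmj" into 2 rows:
Placing characters:
  'e' => row 0
  'i' => row 1
  'h' => row 0
  'b' => row 1
  'c' => row 0
  'm' => row 1
  'j' => row 0
Rows:
  Row 0: "ehcj"
  Row 1: "ibm"
First row length: 4

4


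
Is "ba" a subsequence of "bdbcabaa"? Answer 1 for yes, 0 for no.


Check if "ba" is a subsequence of "bdbcabaa"
Greedy scan:
  Position 0 ('b'): matches sub[0] = 'b'
  Position 1 ('d'): no match needed
  Position 2 ('b'): no match needed
  Position 3 ('c'): no match needed
  Position 4 ('a'): matches sub[1] = 'a'
  Position 5 ('b'): no match needed
  Position 6 ('a'): no match needed
  Position 7 ('a'): no match needed
All 2 characters matched => is a subsequence

1


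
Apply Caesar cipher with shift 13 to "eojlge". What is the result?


Caesar cipher: shift "eojlge" by 13
  'e' (pos 4) + 13 = pos 17 = 'r'
  'o' (pos 14) + 13 = pos 1 = 'b'
  'j' (pos 9) + 13 = pos 22 = 'w'
  'l' (pos 11) + 13 = pos 24 = 'y'
  'g' (pos 6) + 13 = pos 19 = 't'
  'e' (pos 4) + 13 = pos 17 = 'r'
Result: rbwytr

rbwytr


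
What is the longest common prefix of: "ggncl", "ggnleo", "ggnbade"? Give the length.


Words: ggncl, ggnleo, ggnbade
  Position 0: all 'g' => match
  Position 1: all 'g' => match
  Position 2: all 'n' => match
  Position 3: ('c', 'l', 'b') => mismatch, stop
LCP = "ggn" (length 3)

3


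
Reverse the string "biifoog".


Input: biifoog
Reading characters right to left:
  Position 6: 'g'
  Position 5: 'o'
  Position 4: 'o'
  Position 3: 'f'
  Position 2: 'i'
  Position 1: 'i'
  Position 0: 'b'
Reversed: goofiib

goofiib


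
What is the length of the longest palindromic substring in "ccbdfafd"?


Input: "ccbdfafd"
Checking substrings for palindromes:
  [3:8] "dfafd" (len 5) => palindrome
  [4:7] "faf" (len 3) => palindrome
  [0:2] "cc" (len 2) => palindrome
Longest palindromic substring: "dfafd" with length 5

5


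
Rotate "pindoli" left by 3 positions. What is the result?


Input: "pindoli", rotate left by 3
First 3 characters: "pin"
Remaining characters: "doli"
Concatenate remaining + first: "doli" + "pin" = "dolipin"

dolipin


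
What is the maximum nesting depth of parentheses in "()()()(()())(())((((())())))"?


Input: "()()()(()())(())((((())())))"
Tracking depth:
  Position 0 '(': depth becomes 1
  Position 1 ')': depth becomes 0
  Position 2 '(': depth becomes 1
  Position 3 ')': depth becomes 0
  Position 4 '(': depth becomes 1
  Position 5 ')': depth becomes 0
  Position 6 '(': depth becomes 1
  Position 7 '(': depth becomes 2
  Position 8 ')': depth becomes 1
  Position 9 '(': depth becomes 2
  Position 10 ')': depth becomes 1
  Position 11 ')': depth becomes 0
  Position 12 '(': depth becomes 1
  Position 13 '(': depth becomes 2
  Position 14 ')': depth becomes 1
  Position 15 ')': depth becomes 0
  Position 16 '(': depth becomes 1
  Position 17 '(': depth becomes 2
  Position 18 '(': depth becomes 3
  Position 19 '(': depth becomes 4
  Position 20 '(': depth becomes 5
  Position 21 ')': depth becomes 4
  Position 22 ')': depth becomes 3
  Position 23 '(': depth becomes 4
  Position 24 ')': depth becomes 3
  Position 25 ')': depth becomes 2
  Position 26 ')': depth becomes 1
  Position 27 ')': depth becomes 0
Maximum depth reached: 5

5


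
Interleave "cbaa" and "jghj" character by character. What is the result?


Interleaving "cbaa" and "jghj":
  Position 0: 'c' from first, 'j' from second => "cj"
  Position 1: 'b' from first, 'g' from second => "bg"
  Position 2: 'a' from first, 'h' from second => "ah"
  Position 3: 'a' from first, 'j' from second => "aj"
Result: cjbgahaj

cjbgahaj


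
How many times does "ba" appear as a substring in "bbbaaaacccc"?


Searching for "ba" in "bbbaaaacccc"
Scanning each position:
  Position 0: "bb" => no
  Position 1: "bb" => no
  Position 2: "ba" => MATCH
  Position 3: "aa" => no
  Position 4: "aa" => no
  Position 5: "aa" => no
  Position 6: "ac" => no
  Position 7: "cc" => no
  Position 8: "cc" => no
  Position 9: "cc" => no
Total occurrences: 1

1


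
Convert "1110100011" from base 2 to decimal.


Input: "1110100011" in base 2
Positional expansion:
  Digit '1' (value 1) x 2^9 = 512
  Digit '1' (value 1) x 2^8 = 256
  Digit '1' (value 1) x 2^7 = 128
  Digit '0' (value 0) x 2^6 = 0
  Digit '1' (value 1) x 2^5 = 32
  Digit '0' (value 0) x 2^4 = 0
  Digit '0' (value 0) x 2^3 = 0
  Digit '0' (value 0) x 2^2 = 0
  Digit '1' (value 1) x 2^1 = 2
  Digit '1' (value 1) x 2^0 = 1
Sum = 931

931


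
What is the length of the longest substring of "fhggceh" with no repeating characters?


Input: "fhggceh"
Sliding window (track last position of each char):
  Position 0 ('f'): window [0,0] length 1 -- new best
  Position 1 ('h'): window [0,1] length 2 -- new best
  Position 2 ('g'): window [0,2] length 3 -- new best
  Position 3 ('g'): repeat (last at 2), move window start to 3
  Position 3 ('g'): window [3,3] length 1
  Position 4 ('c'): window [3,4] length 2
  Position 5 ('e'): window [3,5] length 3
  Position 6 ('h'): window [3,6] length 4 -- new best
Longest substring with no repeats: "gceh" with length 4

4


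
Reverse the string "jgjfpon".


Input: jgjfpon
Reading characters right to left:
  Position 6: 'n'
  Position 5: 'o'
  Position 4: 'p'
  Position 3: 'f'
  Position 2: 'j'
  Position 1: 'g'
  Position 0: 'j'
Reversed: nopfjgj

nopfjgj


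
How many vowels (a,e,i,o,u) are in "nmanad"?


Input: nmanad
Checking each character:
  'n' at position 0: consonant
  'm' at position 1: consonant
  'a' at position 2: vowel (running total: 1)
  'n' at position 3: consonant
  'a' at position 4: vowel (running total: 2)
  'd' at position 5: consonant
Total vowels: 2

2


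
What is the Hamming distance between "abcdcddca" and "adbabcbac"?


Comparing "abcdcddca" and "adbabcbac" position by position:
  Position 0: 'a' vs 'a' => same
  Position 1: 'b' vs 'd' => differ
  Position 2: 'c' vs 'b' => differ
  Position 3: 'd' vs 'a' => differ
  Position 4: 'c' vs 'b' => differ
  Position 5: 'd' vs 'c' => differ
  Position 6: 'd' vs 'b' => differ
  Position 7: 'c' vs 'a' => differ
  Position 8: 'a' vs 'c' => differ
Total differences (Hamming distance): 8

8


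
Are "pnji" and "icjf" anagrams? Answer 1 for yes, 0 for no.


Strings: "pnji", "icjf"
Sorted first:  ijnp
Sorted second: cfij
Differ at position 0: 'i' vs 'c' => not anagrams

0


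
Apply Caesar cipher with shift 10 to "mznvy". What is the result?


Caesar cipher: shift "mznvy" by 10
  'm' (pos 12) + 10 = pos 22 = 'w'
  'z' (pos 25) + 10 = pos 9 = 'j'
  'n' (pos 13) + 10 = pos 23 = 'x'
  'v' (pos 21) + 10 = pos 5 = 'f'
  'y' (pos 24) + 10 = pos 8 = 'i'
Result: wjxfi

wjxfi


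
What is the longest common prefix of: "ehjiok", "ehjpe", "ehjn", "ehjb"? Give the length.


Words: ehjiok, ehjpe, ehjn, ehjb
  Position 0: all 'e' => match
  Position 1: all 'h' => match
  Position 2: all 'j' => match
  Position 3: ('i', 'p', 'n', 'b') => mismatch, stop
LCP = "ehj" (length 3)

3


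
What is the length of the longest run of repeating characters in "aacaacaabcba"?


Input: "aacaacaabcba"
Scanning for longest run:
  Position 1 ('a'): continues run of 'a', length=2
  Position 2 ('c'): new char, reset run to 1
  Position 3 ('a'): new char, reset run to 1
  Position 4 ('a'): continues run of 'a', length=2
  Position 5 ('c'): new char, reset run to 1
  Position 6 ('a'): new char, reset run to 1
  Position 7 ('a'): continues run of 'a', length=2
  Position 8 ('b'): new char, reset run to 1
  Position 9 ('c'): new char, reset run to 1
  Position 10 ('b'): new char, reset run to 1
  Position 11 ('a'): new char, reset run to 1
Longest run: 'a' with length 2

2


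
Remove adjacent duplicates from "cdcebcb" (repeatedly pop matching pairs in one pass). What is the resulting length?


Input: cdcebcb
Stack-based adjacent duplicate removal:
  Read 'c': push. Stack: c
  Read 'd': push. Stack: cd
  Read 'c': push. Stack: cdc
  Read 'e': push. Stack: cdce
  Read 'b': push. Stack: cdceb
  Read 'c': push. Stack: cdcebc
  Read 'b': push. Stack: cdcebcb
Final stack: "cdcebcb" (length 7)

7


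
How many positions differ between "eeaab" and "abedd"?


Comparing "eeaab" and "abedd" position by position:
  Position 0: 'e' vs 'a' => DIFFER
  Position 1: 'e' vs 'b' => DIFFER
  Position 2: 'a' vs 'e' => DIFFER
  Position 3: 'a' vs 'd' => DIFFER
  Position 4: 'b' vs 'd' => DIFFER
Positions that differ: 5

5


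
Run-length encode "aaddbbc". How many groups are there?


Input: aaddbbc
Scanning for consecutive runs:
  Group 1: 'a' x 2 (positions 0-1)
  Group 2: 'd' x 2 (positions 2-3)
  Group 3: 'b' x 2 (positions 4-5)
  Group 4: 'c' x 1 (positions 6-6)
Total groups: 4

4


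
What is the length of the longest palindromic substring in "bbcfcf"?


Input: "bbcfcf"
Checking substrings for palindromes:
  [2:5] "cfc" (len 3) => palindrome
  [3:6] "fcf" (len 3) => palindrome
  [0:2] "bb" (len 2) => palindrome
Longest palindromic substring: "cfc" with length 3

3


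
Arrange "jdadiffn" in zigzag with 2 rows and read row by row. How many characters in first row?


Zigzag "jdadiffn" into 2 rows:
Placing characters:
  'j' => row 0
  'd' => row 1
  'a' => row 0
  'd' => row 1
  'i' => row 0
  'f' => row 1
  'f' => row 0
  'n' => row 1
Rows:
  Row 0: "jaif"
  Row 1: "ddfn"
First row length: 4

4


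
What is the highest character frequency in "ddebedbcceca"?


Input: ddebedbcceca
Character counts:
  'a': 1
  'b': 2
  'c': 3
  'd': 3
  'e': 3
Maximum frequency: 3

3


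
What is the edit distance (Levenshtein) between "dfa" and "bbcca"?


Computing edit distance: "dfa" -> "bbcca"
DP table:
           b    b    c    c    a
      0    1    2    3    4    5
  d   1    1    2    3    4    5
  f   2    2    2    3    4    5
  a   3    3    3    3    4    4
Edit distance = dp[3][5] = 4

4


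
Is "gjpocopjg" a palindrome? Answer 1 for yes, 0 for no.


Input: gjpocopjg
Reversed: gjpocopjg
  Compare pos 0 ('g') with pos 8 ('g'): match
  Compare pos 1 ('j') with pos 7 ('j'): match
  Compare pos 2 ('p') with pos 6 ('p'): match
  Compare pos 3 ('o') with pos 5 ('o'): match
Result: palindrome

1


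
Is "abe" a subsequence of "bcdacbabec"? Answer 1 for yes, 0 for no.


Check if "abe" is a subsequence of "bcdacbabec"
Greedy scan:
  Position 0 ('b'): no match needed
  Position 1 ('c'): no match needed
  Position 2 ('d'): no match needed
  Position 3 ('a'): matches sub[0] = 'a'
  Position 4 ('c'): no match needed
  Position 5 ('b'): matches sub[1] = 'b'
  Position 6 ('a'): no match needed
  Position 7 ('b'): no match needed
  Position 8 ('e'): matches sub[2] = 'e'
  Position 9 ('c'): no match needed
All 3 characters matched => is a subsequence

1


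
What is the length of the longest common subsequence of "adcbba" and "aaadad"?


LCS of "adcbba" and "aaadad"
DP table:
           a    a    a    d    a    d
      0    0    0    0    0    0    0
  a   0    1    1    1    1    1    1
  d   0    1    1    1    2    2    2
  c   0    1    1    1    2    2    2
  b   0    1    1    1    2    2    2
  b   0    1    1    1    2    2    2
  a   0    1    2    2    2    3    3
LCS length = dp[6][6] = 3

3


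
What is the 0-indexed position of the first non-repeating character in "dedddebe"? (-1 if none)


Input: dedddebe
Character frequencies:
  'b': 1
  'd': 4
  'e': 3
Scanning left to right for freq == 1:
  Position 0 ('d'): freq=4, skip
  Position 1 ('e'): freq=3, skip
  Position 2 ('d'): freq=4, skip
  Position 3 ('d'): freq=4, skip
  Position 4 ('d'): freq=4, skip
  Position 5 ('e'): freq=3, skip
  Position 6 ('b'): unique! => answer = 6

6


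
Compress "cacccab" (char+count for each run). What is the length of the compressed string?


Input: cacccab
Runs:
  'c' x 1 => "c1"
  'a' x 1 => "a1"
  'c' x 3 => "c3"
  'a' x 1 => "a1"
  'b' x 1 => "b1"
Compressed: "c1a1c3a1b1"
Compressed length: 10

10


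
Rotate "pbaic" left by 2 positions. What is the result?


Input: "pbaic", rotate left by 2
First 2 characters: "pb"
Remaining characters: "aic"
Concatenate remaining + first: "aic" + "pb" = "aicpb"

aicpb


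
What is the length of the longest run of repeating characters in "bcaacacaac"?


Input: "bcaacacaac"
Scanning for longest run:
  Position 1 ('c'): new char, reset run to 1
  Position 2 ('a'): new char, reset run to 1
  Position 3 ('a'): continues run of 'a', length=2
  Position 4 ('c'): new char, reset run to 1
  Position 5 ('a'): new char, reset run to 1
  Position 6 ('c'): new char, reset run to 1
  Position 7 ('a'): new char, reset run to 1
  Position 8 ('a'): continues run of 'a', length=2
  Position 9 ('c'): new char, reset run to 1
Longest run: 'a' with length 2

2


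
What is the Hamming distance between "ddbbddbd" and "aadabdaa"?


Comparing "ddbbddbd" and "aadabdaa" position by position:
  Position 0: 'd' vs 'a' => differ
  Position 1: 'd' vs 'a' => differ
  Position 2: 'b' vs 'd' => differ
  Position 3: 'b' vs 'a' => differ
  Position 4: 'd' vs 'b' => differ
  Position 5: 'd' vs 'd' => same
  Position 6: 'b' vs 'a' => differ
  Position 7: 'd' vs 'a' => differ
Total differences (Hamming distance): 7

7


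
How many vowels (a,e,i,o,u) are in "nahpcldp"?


Input: nahpcldp
Checking each character:
  'n' at position 0: consonant
  'a' at position 1: vowel (running total: 1)
  'h' at position 2: consonant
  'p' at position 3: consonant
  'c' at position 4: consonant
  'l' at position 5: consonant
  'd' at position 6: consonant
  'p' at position 7: consonant
Total vowels: 1

1


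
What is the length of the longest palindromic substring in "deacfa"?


Input: "deacfa"
Checking substrings for palindromes:
  No multi-char palindromic substrings found
Longest palindromic substring: "d" with length 1

1


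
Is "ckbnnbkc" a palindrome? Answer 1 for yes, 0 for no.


Input: ckbnnbkc
Reversed: ckbnnbkc
  Compare pos 0 ('c') with pos 7 ('c'): match
  Compare pos 1 ('k') with pos 6 ('k'): match
  Compare pos 2 ('b') with pos 5 ('b'): match
  Compare pos 3 ('n') with pos 4 ('n'): match
Result: palindrome

1


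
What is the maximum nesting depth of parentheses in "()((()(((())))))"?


Input: "()((()(((())))))"
Tracking depth:
  Position 0 '(': depth becomes 1
  Position 1 ')': depth becomes 0
  Position 2 '(': depth becomes 1
  Position 3 '(': depth becomes 2
  Position 4 '(': depth becomes 3
  Position 5 ')': depth becomes 2
  Position 6 '(': depth becomes 3
  Position 7 '(': depth becomes 4
  Position 8 '(': depth becomes 5
  Position 9 '(': depth becomes 6
  Position 10 ')': depth becomes 5
  Position 11 ')': depth becomes 4
  Position 12 ')': depth becomes 3
  Position 13 ')': depth becomes 2
  Position 14 ')': depth becomes 1
  Position 15 ')': depth becomes 0
Maximum depth reached: 6

6


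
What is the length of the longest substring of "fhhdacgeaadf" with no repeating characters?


Input: "fhhdacgeaadf"
Sliding window (track last position of each char):
  Position 0 ('f'): window [0,0] length 1 -- new best
  Position 1 ('h'): window [0,1] length 2 -- new best
  Position 2 ('h'): repeat (last at 1), move window start to 2
  Position 2 ('h'): window [2,2] length 1
  Position 3 ('d'): window [2,3] length 2
  Position 4 ('a'): window [2,4] length 3 -- new best
  Position 5 ('c'): window [2,5] length 4 -- new best
  Position 6 ('g'): window [2,6] length 5 -- new best
  Position 7 ('e'): window [2,7] length 6 -- new best
  Position 8 ('a'): repeat (last at 4), move window start to 5
  Position 8 ('a'): window [5,8] length 4
  Position 9 ('a'): repeat (last at 8), move window start to 9
  Position 9 ('a'): window [9,9] length 1
  Position 10 ('d'): window [9,10] length 2
  Position 11 ('f'): window [9,11] length 3
Longest substring with no repeats: "hdacge" with length 6

6


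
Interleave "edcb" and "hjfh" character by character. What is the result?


Interleaving "edcb" and "hjfh":
  Position 0: 'e' from first, 'h' from second => "eh"
  Position 1: 'd' from first, 'j' from second => "dj"
  Position 2: 'c' from first, 'f' from second => "cf"
  Position 3: 'b' from first, 'h' from second => "bh"
Result: ehdjcfbh

ehdjcfbh


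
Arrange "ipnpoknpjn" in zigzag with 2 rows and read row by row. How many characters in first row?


Zigzag "ipnpoknpjn" into 2 rows:
Placing characters:
  'i' => row 0
  'p' => row 1
  'n' => row 0
  'p' => row 1
  'o' => row 0
  'k' => row 1
  'n' => row 0
  'p' => row 1
  'j' => row 0
  'n' => row 1
Rows:
  Row 0: "inonj"
  Row 1: "ppkpn"
First row length: 5

5


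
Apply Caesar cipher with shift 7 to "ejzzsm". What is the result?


Caesar cipher: shift "ejzzsm" by 7
  'e' (pos 4) + 7 = pos 11 = 'l'
  'j' (pos 9) + 7 = pos 16 = 'q'
  'z' (pos 25) + 7 = pos 6 = 'g'
  'z' (pos 25) + 7 = pos 6 = 'g'
  's' (pos 18) + 7 = pos 25 = 'z'
  'm' (pos 12) + 7 = pos 19 = 't'
Result: lqggzt

lqggzt


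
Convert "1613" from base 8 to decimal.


Input: "1613" in base 8
Positional expansion:
  Digit '1' (value 1) x 8^3 = 512
  Digit '6' (value 6) x 8^2 = 384
  Digit '1' (value 1) x 8^1 = 8
  Digit '3' (value 3) x 8^0 = 3
Sum = 907

907


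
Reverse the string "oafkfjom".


Input: oafkfjom
Reading characters right to left:
  Position 7: 'm'
  Position 6: 'o'
  Position 5: 'j'
  Position 4: 'f'
  Position 3: 'k'
  Position 2: 'f'
  Position 1: 'a'
  Position 0: 'o'
Reversed: mojfkfao

mojfkfao


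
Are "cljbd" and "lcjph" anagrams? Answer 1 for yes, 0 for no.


Strings: "cljbd", "lcjph"
Sorted first:  bcdjl
Sorted second: chjlp
Differ at position 0: 'b' vs 'c' => not anagrams

0


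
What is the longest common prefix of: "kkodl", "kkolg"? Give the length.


Words: kkodl, kkolg
  Position 0: all 'k' => match
  Position 1: all 'k' => match
  Position 2: all 'o' => match
  Position 3: ('d', 'l') => mismatch, stop
LCP = "kko" (length 3)

3


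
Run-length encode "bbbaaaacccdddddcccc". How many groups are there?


Input: bbbaaaacccdddddcccc
Scanning for consecutive runs:
  Group 1: 'b' x 3 (positions 0-2)
  Group 2: 'a' x 4 (positions 3-6)
  Group 3: 'c' x 3 (positions 7-9)
  Group 4: 'd' x 5 (positions 10-14)
  Group 5: 'c' x 4 (positions 15-18)
Total groups: 5

5


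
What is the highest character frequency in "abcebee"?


Input: abcebee
Character counts:
  'a': 1
  'b': 2
  'c': 1
  'e': 3
Maximum frequency: 3

3


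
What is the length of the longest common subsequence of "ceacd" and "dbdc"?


LCS of "ceacd" and "dbdc"
DP table:
           d    b    d    c
      0    0    0    0    0
  c   0    0    0    0    1
  e   0    0    0    0    1
  a   0    0    0    0    1
  c   0    0    0    0    1
  d   0    1    1    1    1
LCS length = dp[5][4] = 1

1


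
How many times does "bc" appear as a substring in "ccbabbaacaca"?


Searching for "bc" in "ccbabbaacaca"
Scanning each position:
  Position 0: "cc" => no
  Position 1: "cb" => no
  Position 2: "ba" => no
  Position 3: "ab" => no
  Position 4: "bb" => no
  Position 5: "ba" => no
  Position 6: "aa" => no
  Position 7: "ac" => no
  Position 8: "ca" => no
  Position 9: "ac" => no
  Position 10: "ca" => no
Total occurrences: 0

0


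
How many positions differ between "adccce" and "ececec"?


Comparing "adccce" and "ececec" position by position:
  Position 0: 'a' vs 'e' => DIFFER
  Position 1: 'd' vs 'c' => DIFFER
  Position 2: 'c' vs 'e' => DIFFER
  Position 3: 'c' vs 'c' => same
  Position 4: 'c' vs 'e' => DIFFER
  Position 5: 'e' vs 'c' => DIFFER
Positions that differ: 5

5


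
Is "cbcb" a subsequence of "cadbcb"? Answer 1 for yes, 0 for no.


Check if "cbcb" is a subsequence of "cadbcb"
Greedy scan:
  Position 0 ('c'): matches sub[0] = 'c'
  Position 1 ('a'): no match needed
  Position 2 ('d'): no match needed
  Position 3 ('b'): matches sub[1] = 'b'
  Position 4 ('c'): matches sub[2] = 'c'
  Position 5 ('b'): matches sub[3] = 'b'
All 4 characters matched => is a subsequence

1


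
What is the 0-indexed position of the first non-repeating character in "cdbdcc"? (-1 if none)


Input: cdbdcc
Character frequencies:
  'b': 1
  'c': 3
  'd': 2
Scanning left to right for freq == 1:
  Position 0 ('c'): freq=3, skip
  Position 1 ('d'): freq=2, skip
  Position 2 ('b'): unique! => answer = 2

2


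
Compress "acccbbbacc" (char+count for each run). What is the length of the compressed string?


Input: acccbbbacc
Runs:
  'a' x 1 => "a1"
  'c' x 3 => "c3"
  'b' x 3 => "b3"
  'a' x 1 => "a1"
  'c' x 2 => "c2"
Compressed: "a1c3b3a1c2"
Compressed length: 10

10


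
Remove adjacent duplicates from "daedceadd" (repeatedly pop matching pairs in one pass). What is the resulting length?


Input: daedceadd
Stack-based adjacent duplicate removal:
  Read 'd': push. Stack: d
  Read 'a': push. Stack: da
  Read 'e': push. Stack: dae
  Read 'd': push. Stack: daed
  Read 'c': push. Stack: daedc
  Read 'e': push. Stack: daedce
  Read 'a': push. Stack: daedcea
  Read 'd': push. Stack: daedcead
  Read 'd': matches stack top 'd' => pop. Stack: daedcea
Final stack: "daedcea" (length 7)

7


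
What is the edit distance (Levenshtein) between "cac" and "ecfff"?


Computing edit distance: "cac" -> "ecfff"
DP table:
           e    c    f    f    f
      0    1    2    3    4    5
  c   1    1    1    2    3    4
  a   2    2    2    2    3    4
  c   3    3    2    3    3    4
Edit distance = dp[3][5] = 4

4


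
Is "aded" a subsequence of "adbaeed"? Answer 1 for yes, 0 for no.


Check if "aded" is a subsequence of "adbaeed"
Greedy scan:
  Position 0 ('a'): matches sub[0] = 'a'
  Position 1 ('d'): matches sub[1] = 'd'
  Position 2 ('b'): no match needed
  Position 3 ('a'): no match needed
  Position 4 ('e'): matches sub[2] = 'e'
  Position 5 ('e'): no match needed
  Position 6 ('d'): matches sub[3] = 'd'
All 4 characters matched => is a subsequence

1


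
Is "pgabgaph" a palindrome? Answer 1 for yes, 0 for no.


Input: pgabgaph
Reversed: hpagbagp
  Compare pos 0 ('p') with pos 7 ('h'): MISMATCH
  Compare pos 1 ('g') with pos 6 ('p'): MISMATCH
  Compare pos 2 ('a') with pos 5 ('a'): match
  Compare pos 3 ('b') with pos 4 ('g'): MISMATCH
Result: not a palindrome

0


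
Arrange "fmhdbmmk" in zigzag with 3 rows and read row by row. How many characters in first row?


Zigzag "fmhdbmmk" into 3 rows:
Placing characters:
  'f' => row 0
  'm' => row 1
  'h' => row 2
  'd' => row 1
  'b' => row 0
  'm' => row 1
  'm' => row 2
  'k' => row 1
Rows:
  Row 0: "fb"
  Row 1: "mdmk"
  Row 2: "hm"
First row length: 2

2


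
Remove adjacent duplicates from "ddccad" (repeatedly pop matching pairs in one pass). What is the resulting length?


Input: ddccad
Stack-based adjacent duplicate removal:
  Read 'd': push. Stack: d
  Read 'd': matches stack top 'd' => pop. Stack: (empty)
  Read 'c': push. Stack: c
  Read 'c': matches stack top 'c' => pop. Stack: (empty)
  Read 'a': push. Stack: a
  Read 'd': push. Stack: ad
Final stack: "ad" (length 2)

2


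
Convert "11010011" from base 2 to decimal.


Input: "11010011" in base 2
Positional expansion:
  Digit '1' (value 1) x 2^7 = 128
  Digit '1' (value 1) x 2^6 = 64
  Digit '0' (value 0) x 2^5 = 0
  Digit '1' (value 1) x 2^4 = 16
  Digit '0' (value 0) x 2^3 = 0
  Digit '0' (value 0) x 2^2 = 0
  Digit '1' (value 1) x 2^1 = 2
  Digit '1' (value 1) x 2^0 = 1
Sum = 211

211


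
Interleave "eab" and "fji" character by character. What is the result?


Interleaving "eab" and "fji":
  Position 0: 'e' from first, 'f' from second => "ef"
  Position 1: 'a' from first, 'j' from second => "aj"
  Position 2: 'b' from first, 'i' from second => "bi"
Result: efajbi

efajbi


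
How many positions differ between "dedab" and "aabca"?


Comparing "dedab" and "aabca" position by position:
  Position 0: 'd' vs 'a' => DIFFER
  Position 1: 'e' vs 'a' => DIFFER
  Position 2: 'd' vs 'b' => DIFFER
  Position 3: 'a' vs 'c' => DIFFER
  Position 4: 'b' vs 'a' => DIFFER
Positions that differ: 5

5


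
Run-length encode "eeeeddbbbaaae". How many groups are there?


Input: eeeeddbbbaaae
Scanning for consecutive runs:
  Group 1: 'e' x 4 (positions 0-3)
  Group 2: 'd' x 2 (positions 4-5)
  Group 3: 'b' x 3 (positions 6-8)
  Group 4: 'a' x 3 (positions 9-11)
  Group 5: 'e' x 1 (positions 12-12)
Total groups: 5

5


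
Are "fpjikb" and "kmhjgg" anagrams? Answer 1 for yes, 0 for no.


Strings: "fpjikb", "kmhjgg"
Sorted first:  bfijkp
Sorted second: gghjkm
Differ at position 0: 'b' vs 'g' => not anagrams

0


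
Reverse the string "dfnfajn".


Input: dfnfajn
Reading characters right to left:
  Position 6: 'n'
  Position 5: 'j'
  Position 4: 'a'
  Position 3: 'f'
  Position 2: 'n'
  Position 1: 'f'
  Position 0: 'd'
Reversed: njafnfd

njafnfd


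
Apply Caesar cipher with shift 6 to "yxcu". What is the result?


Caesar cipher: shift "yxcu" by 6
  'y' (pos 24) + 6 = pos 4 = 'e'
  'x' (pos 23) + 6 = pos 3 = 'd'
  'c' (pos 2) + 6 = pos 8 = 'i'
  'u' (pos 20) + 6 = pos 0 = 'a'
Result: edia

edia


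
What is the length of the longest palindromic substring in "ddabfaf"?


Input: "ddabfaf"
Checking substrings for palindromes:
  [4:7] "faf" (len 3) => palindrome
  [0:2] "dd" (len 2) => palindrome
Longest palindromic substring: "faf" with length 3

3


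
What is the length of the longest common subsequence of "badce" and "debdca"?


LCS of "badce" and "debdca"
DP table:
           d    e    b    d    c    a
      0    0    0    0    0    0    0
  b   0    0    0    1    1    1    1
  a   0    0    0    1    1    1    2
  d   0    1    1    1    2    2    2
  c   0    1    1    1    2    3    3
  e   0    1    2    2    2    3    3
LCS length = dp[5][6] = 3

3


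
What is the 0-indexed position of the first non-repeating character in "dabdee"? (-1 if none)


Input: dabdee
Character frequencies:
  'a': 1
  'b': 1
  'd': 2
  'e': 2
Scanning left to right for freq == 1:
  Position 0 ('d'): freq=2, skip
  Position 1 ('a'): unique! => answer = 1

1


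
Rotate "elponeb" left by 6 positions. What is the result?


Input: "elponeb", rotate left by 6
First 6 characters: "elpone"
Remaining characters: "b"
Concatenate remaining + first: "b" + "elpone" = "belpone"

belpone


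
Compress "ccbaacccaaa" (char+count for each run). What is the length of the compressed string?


Input: ccbaacccaaa
Runs:
  'c' x 2 => "c2"
  'b' x 1 => "b1"
  'a' x 2 => "a2"
  'c' x 3 => "c3"
  'a' x 3 => "a3"
Compressed: "c2b1a2c3a3"
Compressed length: 10

10


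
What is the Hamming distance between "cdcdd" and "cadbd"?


Comparing "cdcdd" and "cadbd" position by position:
  Position 0: 'c' vs 'c' => same
  Position 1: 'd' vs 'a' => differ
  Position 2: 'c' vs 'd' => differ
  Position 3: 'd' vs 'b' => differ
  Position 4: 'd' vs 'd' => same
Total differences (Hamming distance): 3

3


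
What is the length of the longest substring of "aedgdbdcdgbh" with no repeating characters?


Input: "aedgdbdcdgbh"
Sliding window (track last position of each char):
  Position 0 ('a'): window [0,0] length 1 -- new best
  Position 1 ('e'): window [0,1] length 2 -- new best
  Position 2 ('d'): window [0,2] length 3 -- new best
  Position 3 ('g'): window [0,3] length 4 -- new best
  Position 4 ('d'): repeat (last at 2), move window start to 3
  Position 4 ('d'): window [3,4] length 2
  Position 5 ('b'): window [3,5] length 3
  Position 6 ('d'): repeat (last at 4), move window start to 5
  Position 6 ('d'): window [5,6] length 2
  Position 7 ('c'): window [5,7] length 3
  Position 8 ('d'): repeat (last at 6), move window start to 7
  Position 8 ('d'): window [7,8] length 2
  Position 9 ('g'): window [7,9] length 3
  Position 10 ('b'): window [7,10] length 4
  Position 11 ('h'): window [7,11] length 5 -- new best
Longest substring with no repeats: "cdgbh" with length 5

5


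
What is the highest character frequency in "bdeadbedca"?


Input: bdeadbedca
Character counts:
  'a': 2
  'b': 2
  'c': 1
  'd': 3
  'e': 2
Maximum frequency: 3

3


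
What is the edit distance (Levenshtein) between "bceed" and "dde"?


Computing edit distance: "bceed" -> "dde"
DP table:
           d    d    e
      0    1    2    3
  b   1    1    2    3
  c   2    2    2    3
  e   3    3    3    2
  e   4    4    4    3
  d   5    4    4    4
Edit distance = dp[5][3] = 4

4


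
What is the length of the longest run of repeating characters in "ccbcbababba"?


Input: "ccbcbababba"
Scanning for longest run:
  Position 1 ('c'): continues run of 'c', length=2
  Position 2 ('b'): new char, reset run to 1
  Position 3 ('c'): new char, reset run to 1
  Position 4 ('b'): new char, reset run to 1
  Position 5 ('a'): new char, reset run to 1
  Position 6 ('b'): new char, reset run to 1
  Position 7 ('a'): new char, reset run to 1
  Position 8 ('b'): new char, reset run to 1
  Position 9 ('b'): continues run of 'b', length=2
  Position 10 ('a'): new char, reset run to 1
Longest run: 'c' with length 2

2


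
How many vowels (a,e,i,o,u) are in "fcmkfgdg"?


Input: fcmkfgdg
Checking each character:
  'f' at position 0: consonant
  'c' at position 1: consonant
  'm' at position 2: consonant
  'k' at position 3: consonant
  'f' at position 4: consonant
  'g' at position 5: consonant
  'd' at position 6: consonant
  'g' at position 7: consonant
Total vowels: 0

0


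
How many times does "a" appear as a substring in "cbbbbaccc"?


Searching for "a" in "cbbbbaccc"
Scanning each position:
  Position 0: "c" => no
  Position 1: "b" => no
  Position 2: "b" => no
  Position 3: "b" => no
  Position 4: "b" => no
  Position 5: "a" => MATCH
  Position 6: "c" => no
  Position 7: "c" => no
  Position 8: "c" => no
Total occurrences: 1

1


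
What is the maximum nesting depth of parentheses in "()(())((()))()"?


Input: "()(())((()))()"
Tracking depth:
  Position 0 '(': depth becomes 1
  Position 1 ')': depth becomes 0
  Position 2 '(': depth becomes 1
  Position 3 '(': depth becomes 2
  Position 4 ')': depth becomes 1
  Position 5 ')': depth becomes 0
  Position 6 '(': depth becomes 1
  Position 7 '(': depth becomes 2
  Position 8 '(': depth becomes 3
  Position 9 ')': depth becomes 2
  Position 10 ')': depth becomes 1
  Position 11 ')': depth becomes 0
  Position 12 '(': depth becomes 1
  Position 13 ')': depth becomes 0
Maximum depth reached: 3

3


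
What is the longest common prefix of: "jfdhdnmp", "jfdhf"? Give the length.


Words: jfdhdnmp, jfdhf
  Position 0: all 'j' => match
  Position 1: all 'f' => match
  Position 2: all 'd' => match
  Position 3: all 'h' => match
  Position 4: ('d', 'f') => mismatch, stop
LCP = "jfdh" (length 4)

4


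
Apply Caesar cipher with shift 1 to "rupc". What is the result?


Caesar cipher: shift "rupc" by 1
  'r' (pos 17) + 1 = pos 18 = 's'
  'u' (pos 20) + 1 = pos 21 = 'v'
  'p' (pos 15) + 1 = pos 16 = 'q'
  'c' (pos 2) + 1 = pos 3 = 'd'
Result: svqd

svqd


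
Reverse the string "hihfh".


Input: hihfh
Reading characters right to left:
  Position 4: 'h'
  Position 3: 'f'
  Position 2: 'h'
  Position 1: 'i'
  Position 0: 'h'
Reversed: hfhih

hfhih


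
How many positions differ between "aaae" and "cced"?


Comparing "aaae" and "cced" position by position:
  Position 0: 'a' vs 'c' => DIFFER
  Position 1: 'a' vs 'c' => DIFFER
  Position 2: 'a' vs 'e' => DIFFER
  Position 3: 'e' vs 'd' => DIFFER
Positions that differ: 4

4


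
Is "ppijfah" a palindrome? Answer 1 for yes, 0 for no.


Input: ppijfah
Reversed: hafjipp
  Compare pos 0 ('p') with pos 6 ('h'): MISMATCH
  Compare pos 1 ('p') with pos 5 ('a'): MISMATCH
  Compare pos 2 ('i') with pos 4 ('f'): MISMATCH
Result: not a palindrome

0


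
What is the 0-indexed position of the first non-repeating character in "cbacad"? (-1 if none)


Input: cbacad
Character frequencies:
  'a': 2
  'b': 1
  'c': 2
  'd': 1
Scanning left to right for freq == 1:
  Position 0 ('c'): freq=2, skip
  Position 1 ('b'): unique! => answer = 1

1


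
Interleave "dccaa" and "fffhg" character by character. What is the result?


Interleaving "dccaa" and "fffhg":
  Position 0: 'd' from first, 'f' from second => "df"
  Position 1: 'c' from first, 'f' from second => "cf"
  Position 2: 'c' from first, 'f' from second => "cf"
  Position 3: 'a' from first, 'h' from second => "ah"
  Position 4: 'a' from first, 'g' from second => "ag"
Result: dfcfcfahag

dfcfcfahag


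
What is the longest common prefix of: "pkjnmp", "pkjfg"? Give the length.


Words: pkjnmp, pkjfg
  Position 0: all 'p' => match
  Position 1: all 'k' => match
  Position 2: all 'j' => match
  Position 3: ('n', 'f') => mismatch, stop
LCP = "pkj" (length 3)

3


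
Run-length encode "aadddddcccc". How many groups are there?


Input: aadddddcccc
Scanning for consecutive runs:
  Group 1: 'a' x 2 (positions 0-1)
  Group 2: 'd' x 5 (positions 2-6)
  Group 3: 'c' x 4 (positions 7-10)
Total groups: 3

3


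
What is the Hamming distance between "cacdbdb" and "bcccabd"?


Comparing "cacdbdb" and "bcccabd" position by position:
  Position 0: 'c' vs 'b' => differ
  Position 1: 'a' vs 'c' => differ
  Position 2: 'c' vs 'c' => same
  Position 3: 'd' vs 'c' => differ
  Position 4: 'b' vs 'a' => differ
  Position 5: 'd' vs 'b' => differ
  Position 6: 'b' vs 'd' => differ
Total differences (Hamming distance): 6

6


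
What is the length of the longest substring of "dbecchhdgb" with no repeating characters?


Input: "dbecchhdgb"
Sliding window (track last position of each char):
  Position 0 ('d'): window [0,0] length 1 -- new best
  Position 1 ('b'): window [0,1] length 2 -- new best
  Position 2 ('e'): window [0,2] length 3 -- new best
  Position 3 ('c'): window [0,3] length 4 -- new best
  Position 4 ('c'): repeat (last at 3), move window start to 4
  Position 4 ('c'): window [4,4] length 1
  Position 5 ('h'): window [4,5] length 2
  Position 6 ('h'): repeat (last at 5), move window start to 6
  Position 6 ('h'): window [6,6] length 1
  Position 7 ('d'): window [6,7] length 2
  Position 8 ('g'): window [6,8] length 3
  Position 9 ('b'): window [6,9] length 4
Longest substring with no repeats: "dbec" with length 4

4


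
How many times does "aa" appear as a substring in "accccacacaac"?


Searching for "aa" in "accccacacaac"
Scanning each position:
  Position 0: "ac" => no
  Position 1: "cc" => no
  Position 2: "cc" => no
  Position 3: "cc" => no
  Position 4: "ca" => no
  Position 5: "ac" => no
  Position 6: "ca" => no
  Position 7: "ac" => no
  Position 8: "ca" => no
  Position 9: "aa" => MATCH
  Position 10: "ac" => no
Total occurrences: 1

1


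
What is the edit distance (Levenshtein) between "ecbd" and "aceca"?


Computing edit distance: "ecbd" -> "aceca"
DP table:
           a    c    e    c    a
      0    1    2    3    4    5
  e   1    1    2    2    3    4
  c   2    2    1    2    2    3
  b   3    3    2    2    3    3
  d   4    4    3    3    3    4
Edit distance = dp[4][5] = 4

4


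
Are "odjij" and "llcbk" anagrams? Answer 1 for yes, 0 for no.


Strings: "odjij", "llcbk"
Sorted first:  dijjo
Sorted second: bckll
Differ at position 0: 'd' vs 'b' => not anagrams

0


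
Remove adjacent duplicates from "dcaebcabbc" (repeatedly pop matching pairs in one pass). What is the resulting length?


Input: dcaebcabbc
Stack-based adjacent duplicate removal:
  Read 'd': push. Stack: d
  Read 'c': push. Stack: dc
  Read 'a': push. Stack: dca
  Read 'e': push. Stack: dcae
  Read 'b': push. Stack: dcaeb
  Read 'c': push. Stack: dcaebc
  Read 'a': push. Stack: dcaebca
  Read 'b': push. Stack: dcaebcab
  Read 'b': matches stack top 'b' => pop. Stack: dcaebca
  Read 'c': push. Stack: dcaebcac
Final stack: "dcaebcac" (length 8)

8


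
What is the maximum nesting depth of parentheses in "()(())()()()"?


Input: "()(())()()()"
Tracking depth:
  Position 0 '(': depth becomes 1
  Position 1 ')': depth becomes 0
  Position 2 '(': depth becomes 1
  Position 3 '(': depth becomes 2
  Position 4 ')': depth becomes 1
  Position 5 ')': depth becomes 0
  Position 6 '(': depth becomes 1
  Position 7 ')': depth becomes 0
  Position 8 '(': depth becomes 1
  Position 9 ')': depth becomes 0
  Position 10 '(': depth becomes 1
  Position 11 ')': depth becomes 0
Maximum depth reached: 2

2


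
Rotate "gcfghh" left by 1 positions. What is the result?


Input: "gcfghh", rotate left by 1
First 1 characters: "g"
Remaining characters: "cfghh"
Concatenate remaining + first: "cfghh" + "g" = "cfghhg"

cfghhg


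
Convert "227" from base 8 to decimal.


Input: "227" in base 8
Positional expansion:
  Digit '2' (value 2) x 8^2 = 128
  Digit '2' (value 2) x 8^1 = 16
  Digit '7' (value 7) x 8^0 = 7
Sum = 151

151


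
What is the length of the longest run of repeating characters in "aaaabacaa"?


Input: "aaaabacaa"
Scanning for longest run:
  Position 1 ('a'): continues run of 'a', length=2
  Position 2 ('a'): continues run of 'a', length=3
  Position 3 ('a'): continues run of 'a', length=4
  Position 4 ('b'): new char, reset run to 1
  Position 5 ('a'): new char, reset run to 1
  Position 6 ('c'): new char, reset run to 1
  Position 7 ('a'): new char, reset run to 1
  Position 8 ('a'): continues run of 'a', length=2
Longest run: 'a' with length 4

4


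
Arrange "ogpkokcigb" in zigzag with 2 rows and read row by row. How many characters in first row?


Zigzag "ogpkokcigb" into 2 rows:
Placing characters:
  'o' => row 0
  'g' => row 1
  'p' => row 0
  'k' => row 1
  'o' => row 0
  'k' => row 1
  'c' => row 0
  'i' => row 1
  'g' => row 0
  'b' => row 1
Rows:
  Row 0: "opocg"
  Row 1: "gkkib"
First row length: 5

5


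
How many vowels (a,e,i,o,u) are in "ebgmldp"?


Input: ebgmldp
Checking each character:
  'e' at position 0: vowel (running total: 1)
  'b' at position 1: consonant
  'g' at position 2: consonant
  'm' at position 3: consonant
  'l' at position 4: consonant
  'd' at position 5: consonant
  'p' at position 6: consonant
Total vowels: 1

1
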